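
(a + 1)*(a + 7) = a^2 + 8*a + 7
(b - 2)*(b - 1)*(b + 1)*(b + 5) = b^4 + 3*b^3 - 11*b^2 - 3*b + 10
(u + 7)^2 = u^2 + 14*u + 49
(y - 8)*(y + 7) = y^2 - y - 56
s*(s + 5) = s^2 + 5*s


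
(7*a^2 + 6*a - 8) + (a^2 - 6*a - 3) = 8*a^2 - 11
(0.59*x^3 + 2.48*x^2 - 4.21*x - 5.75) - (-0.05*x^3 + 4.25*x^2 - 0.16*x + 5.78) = 0.64*x^3 - 1.77*x^2 - 4.05*x - 11.53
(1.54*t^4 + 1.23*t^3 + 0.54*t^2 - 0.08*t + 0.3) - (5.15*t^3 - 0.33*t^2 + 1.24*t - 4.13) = 1.54*t^4 - 3.92*t^3 + 0.87*t^2 - 1.32*t + 4.43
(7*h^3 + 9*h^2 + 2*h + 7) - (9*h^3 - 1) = -2*h^3 + 9*h^2 + 2*h + 8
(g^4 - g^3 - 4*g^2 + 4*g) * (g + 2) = g^5 + g^4 - 6*g^3 - 4*g^2 + 8*g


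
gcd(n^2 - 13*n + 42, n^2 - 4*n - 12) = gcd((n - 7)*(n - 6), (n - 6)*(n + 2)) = n - 6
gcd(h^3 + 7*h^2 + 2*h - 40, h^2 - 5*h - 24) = 1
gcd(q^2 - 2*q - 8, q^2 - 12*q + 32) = q - 4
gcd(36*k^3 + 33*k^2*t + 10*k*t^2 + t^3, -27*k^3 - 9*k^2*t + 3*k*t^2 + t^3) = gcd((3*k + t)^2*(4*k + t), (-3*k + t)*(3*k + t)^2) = 9*k^2 + 6*k*t + t^2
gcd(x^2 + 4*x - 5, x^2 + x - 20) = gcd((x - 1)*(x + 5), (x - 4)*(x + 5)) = x + 5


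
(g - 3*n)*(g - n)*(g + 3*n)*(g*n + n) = g^4*n - g^3*n^2 + g^3*n - 9*g^2*n^3 - g^2*n^2 + 9*g*n^4 - 9*g*n^3 + 9*n^4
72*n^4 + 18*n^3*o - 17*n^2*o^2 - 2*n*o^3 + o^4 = (-4*n + o)*(-3*n + o)*(2*n + o)*(3*n + o)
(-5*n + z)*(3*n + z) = -15*n^2 - 2*n*z + z^2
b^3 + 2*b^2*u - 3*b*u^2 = b*(b - u)*(b + 3*u)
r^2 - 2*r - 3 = (r - 3)*(r + 1)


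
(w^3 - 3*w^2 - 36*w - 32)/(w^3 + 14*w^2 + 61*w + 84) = (w^2 - 7*w - 8)/(w^2 + 10*w + 21)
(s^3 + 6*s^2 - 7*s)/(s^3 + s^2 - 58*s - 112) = s*(s - 1)/(s^2 - 6*s - 16)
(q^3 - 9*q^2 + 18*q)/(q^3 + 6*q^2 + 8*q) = (q^2 - 9*q + 18)/(q^2 + 6*q + 8)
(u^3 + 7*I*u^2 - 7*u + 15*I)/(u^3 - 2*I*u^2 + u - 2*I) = (u^2 + 8*I*u - 15)/(u^2 - I*u + 2)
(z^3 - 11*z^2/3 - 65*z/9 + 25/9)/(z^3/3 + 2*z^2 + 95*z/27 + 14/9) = 3*(9*z^3 - 33*z^2 - 65*z + 25)/(9*z^3 + 54*z^2 + 95*z + 42)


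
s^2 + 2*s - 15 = (s - 3)*(s + 5)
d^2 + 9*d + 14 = (d + 2)*(d + 7)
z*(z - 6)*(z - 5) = z^3 - 11*z^2 + 30*z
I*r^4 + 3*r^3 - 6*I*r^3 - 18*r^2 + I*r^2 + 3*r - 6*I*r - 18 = (r - 6)*(r - 3*I)*(r + I)*(I*r + 1)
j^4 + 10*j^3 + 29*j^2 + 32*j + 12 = (j + 1)^2*(j + 2)*(j + 6)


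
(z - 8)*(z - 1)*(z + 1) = z^3 - 8*z^2 - z + 8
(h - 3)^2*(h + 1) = h^3 - 5*h^2 + 3*h + 9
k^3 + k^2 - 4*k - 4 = (k - 2)*(k + 1)*(k + 2)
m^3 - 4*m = m*(m - 2)*(m + 2)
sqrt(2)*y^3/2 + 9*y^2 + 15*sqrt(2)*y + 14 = (y + sqrt(2))*(y + 7*sqrt(2))*(sqrt(2)*y/2 + 1)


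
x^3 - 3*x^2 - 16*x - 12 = (x - 6)*(x + 1)*(x + 2)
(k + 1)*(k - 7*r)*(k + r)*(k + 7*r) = k^4 + k^3*r + k^3 - 49*k^2*r^2 + k^2*r - 49*k*r^3 - 49*k*r^2 - 49*r^3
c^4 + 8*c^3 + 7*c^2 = c^2*(c + 1)*(c + 7)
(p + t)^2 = p^2 + 2*p*t + t^2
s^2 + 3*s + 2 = (s + 1)*(s + 2)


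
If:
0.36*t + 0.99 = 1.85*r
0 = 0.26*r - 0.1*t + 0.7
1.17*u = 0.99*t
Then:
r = 3.84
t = 16.98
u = 14.37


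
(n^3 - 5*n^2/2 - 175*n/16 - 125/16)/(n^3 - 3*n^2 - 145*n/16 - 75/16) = (4*n + 5)/(4*n + 3)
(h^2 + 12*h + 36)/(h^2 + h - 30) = (h + 6)/(h - 5)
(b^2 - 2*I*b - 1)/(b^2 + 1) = (b - I)/(b + I)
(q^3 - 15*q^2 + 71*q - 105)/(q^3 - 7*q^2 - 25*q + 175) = (q - 3)/(q + 5)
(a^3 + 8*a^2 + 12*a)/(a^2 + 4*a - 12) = a*(a + 2)/(a - 2)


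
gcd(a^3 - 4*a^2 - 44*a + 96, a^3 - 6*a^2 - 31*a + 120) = a - 8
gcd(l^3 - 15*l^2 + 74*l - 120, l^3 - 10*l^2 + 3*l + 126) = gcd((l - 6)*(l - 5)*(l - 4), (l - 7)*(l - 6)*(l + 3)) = l - 6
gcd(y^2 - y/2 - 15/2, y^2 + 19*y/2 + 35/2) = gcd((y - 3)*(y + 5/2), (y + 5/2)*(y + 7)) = y + 5/2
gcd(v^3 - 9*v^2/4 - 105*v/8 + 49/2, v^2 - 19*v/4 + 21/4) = v - 7/4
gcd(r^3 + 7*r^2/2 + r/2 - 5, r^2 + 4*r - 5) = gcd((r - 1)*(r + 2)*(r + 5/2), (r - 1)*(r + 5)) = r - 1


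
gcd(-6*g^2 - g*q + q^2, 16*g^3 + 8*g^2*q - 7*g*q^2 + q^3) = 1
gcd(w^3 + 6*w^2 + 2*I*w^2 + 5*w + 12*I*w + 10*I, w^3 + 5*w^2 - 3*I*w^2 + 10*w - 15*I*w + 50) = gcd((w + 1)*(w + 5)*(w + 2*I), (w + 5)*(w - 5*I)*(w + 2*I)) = w^2 + w*(5 + 2*I) + 10*I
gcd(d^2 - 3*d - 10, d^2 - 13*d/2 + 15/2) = d - 5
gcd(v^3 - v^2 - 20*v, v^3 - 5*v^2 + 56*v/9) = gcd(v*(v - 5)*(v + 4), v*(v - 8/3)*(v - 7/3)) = v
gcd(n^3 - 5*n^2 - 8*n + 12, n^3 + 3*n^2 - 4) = n^2 + n - 2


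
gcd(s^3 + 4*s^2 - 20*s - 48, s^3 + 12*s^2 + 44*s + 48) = s^2 + 8*s + 12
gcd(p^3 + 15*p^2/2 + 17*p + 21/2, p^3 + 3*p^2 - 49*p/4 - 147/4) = p^2 + 13*p/2 + 21/2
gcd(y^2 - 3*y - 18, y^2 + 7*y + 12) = y + 3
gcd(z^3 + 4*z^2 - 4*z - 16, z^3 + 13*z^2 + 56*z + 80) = z + 4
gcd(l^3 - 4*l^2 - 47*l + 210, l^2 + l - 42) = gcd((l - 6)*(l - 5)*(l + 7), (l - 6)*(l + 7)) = l^2 + l - 42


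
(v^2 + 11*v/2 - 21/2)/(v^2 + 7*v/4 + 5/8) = 4*(2*v^2 + 11*v - 21)/(8*v^2 + 14*v + 5)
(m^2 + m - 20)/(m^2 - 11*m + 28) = (m + 5)/(m - 7)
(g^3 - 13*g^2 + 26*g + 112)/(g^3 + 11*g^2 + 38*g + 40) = (g^2 - 15*g + 56)/(g^2 + 9*g + 20)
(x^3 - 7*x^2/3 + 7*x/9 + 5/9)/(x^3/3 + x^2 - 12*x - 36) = (9*x^3 - 21*x^2 + 7*x + 5)/(3*(x^3 + 3*x^2 - 36*x - 108))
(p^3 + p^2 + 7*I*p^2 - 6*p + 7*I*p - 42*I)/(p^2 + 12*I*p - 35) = (p^2 + p - 6)/(p + 5*I)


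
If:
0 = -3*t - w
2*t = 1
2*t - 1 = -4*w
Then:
No Solution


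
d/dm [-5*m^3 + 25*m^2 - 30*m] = -15*m^2 + 50*m - 30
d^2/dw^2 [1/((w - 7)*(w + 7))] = 2*(3*w^2 + 49)/(w^6 - 147*w^4 + 7203*w^2 - 117649)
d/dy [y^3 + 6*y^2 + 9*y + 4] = 3*y^2 + 12*y + 9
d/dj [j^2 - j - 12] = 2*j - 1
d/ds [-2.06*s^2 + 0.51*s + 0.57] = 0.51 - 4.12*s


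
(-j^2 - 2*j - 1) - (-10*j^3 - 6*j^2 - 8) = 10*j^3 + 5*j^2 - 2*j + 7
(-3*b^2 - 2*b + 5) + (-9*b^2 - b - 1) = -12*b^2 - 3*b + 4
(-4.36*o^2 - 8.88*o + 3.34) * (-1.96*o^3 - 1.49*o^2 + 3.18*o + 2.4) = 8.5456*o^5 + 23.9012*o^4 - 7.18*o^3 - 43.679*o^2 - 10.6908*o + 8.016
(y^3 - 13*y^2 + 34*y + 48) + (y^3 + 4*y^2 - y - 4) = 2*y^3 - 9*y^2 + 33*y + 44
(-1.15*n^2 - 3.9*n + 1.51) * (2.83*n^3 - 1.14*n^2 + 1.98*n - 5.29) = -3.2545*n^5 - 9.726*n^4 + 6.4423*n^3 - 3.3599*n^2 + 23.6208*n - 7.9879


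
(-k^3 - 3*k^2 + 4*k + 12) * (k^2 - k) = -k^5 - 2*k^4 + 7*k^3 + 8*k^2 - 12*k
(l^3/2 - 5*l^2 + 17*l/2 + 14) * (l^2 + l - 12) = l^5/2 - 9*l^4/2 - 5*l^3/2 + 165*l^2/2 - 88*l - 168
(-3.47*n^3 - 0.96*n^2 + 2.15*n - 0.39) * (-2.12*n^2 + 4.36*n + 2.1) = 7.3564*n^5 - 13.094*n^4 - 16.0306*n^3 + 8.1848*n^2 + 2.8146*n - 0.819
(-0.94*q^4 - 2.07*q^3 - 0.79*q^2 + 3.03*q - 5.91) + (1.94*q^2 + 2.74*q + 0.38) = -0.94*q^4 - 2.07*q^3 + 1.15*q^2 + 5.77*q - 5.53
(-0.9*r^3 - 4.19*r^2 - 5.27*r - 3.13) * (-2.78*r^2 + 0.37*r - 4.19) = 2.502*r^5 + 11.3152*r^4 + 16.8713*r^3 + 24.3076*r^2 + 20.9232*r + 13.1147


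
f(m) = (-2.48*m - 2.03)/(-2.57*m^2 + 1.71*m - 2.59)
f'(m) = (-2.48*m - 2.03)*(5.14*m - 1.71)/(-2.57*m^2 + 1.71*m - 2.59)^2 - 2.48/(-2.57*m^2 + 1.71*m - 2.59)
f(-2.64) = -0.18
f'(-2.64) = -0.01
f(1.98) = 0.75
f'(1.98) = -0.42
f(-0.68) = 0.07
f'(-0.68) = 0.58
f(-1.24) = -0.12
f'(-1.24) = 0.17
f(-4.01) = -0.16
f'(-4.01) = -0.02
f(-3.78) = -0.16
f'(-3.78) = -0.02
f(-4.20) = -0.15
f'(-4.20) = -0.02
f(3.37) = 0.40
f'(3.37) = -0.14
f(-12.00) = -0.07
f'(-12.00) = -0.01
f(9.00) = 0.12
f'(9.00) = -0.02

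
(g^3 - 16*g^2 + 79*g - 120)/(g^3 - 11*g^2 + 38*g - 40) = (g^2 - 11*g + 24)/(g^2 - 6*g + 8)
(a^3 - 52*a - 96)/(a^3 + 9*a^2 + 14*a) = (a^2 - 2*a - 48)/(a*(a + 7))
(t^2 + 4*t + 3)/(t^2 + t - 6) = (t + 1)/(t - 2)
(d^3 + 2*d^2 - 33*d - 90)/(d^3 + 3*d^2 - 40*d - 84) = (d^2 + 8*d + 15)/(d^2 + 9*d + 14)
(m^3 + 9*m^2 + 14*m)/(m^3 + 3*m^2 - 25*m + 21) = m*(m + 2)/(m^2 - 4*m + 3)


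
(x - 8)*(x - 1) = x^2 - 9*x + 8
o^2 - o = o*(o - 1)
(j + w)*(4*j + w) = 4*j^2 + 5*j*w + w^2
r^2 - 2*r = r*(r - 2)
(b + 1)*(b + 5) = b^2 + 6*b + 5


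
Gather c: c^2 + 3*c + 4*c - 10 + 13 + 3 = c^2 + 7*c + 6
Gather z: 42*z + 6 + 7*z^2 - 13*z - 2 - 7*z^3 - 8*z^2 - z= -7*z^3 - z^2 + 28*z + 4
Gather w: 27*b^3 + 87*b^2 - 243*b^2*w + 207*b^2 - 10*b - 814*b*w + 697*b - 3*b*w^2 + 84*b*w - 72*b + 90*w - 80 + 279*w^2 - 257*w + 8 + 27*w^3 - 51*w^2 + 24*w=27*b^3 + 294*b^2 + 615*b + 27*w^3 + w^2*(228 - 3*b) + w*(-243*b^2 - 730*b - 143) - 72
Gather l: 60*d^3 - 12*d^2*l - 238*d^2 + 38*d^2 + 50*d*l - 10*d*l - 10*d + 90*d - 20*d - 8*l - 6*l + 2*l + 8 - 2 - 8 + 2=60*d^3 - 200*d^2 + 60*d + l*(-12*d^2 + 40*d - 12)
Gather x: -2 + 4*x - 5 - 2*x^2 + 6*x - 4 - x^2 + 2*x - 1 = -3*x^2 + 12*x - 12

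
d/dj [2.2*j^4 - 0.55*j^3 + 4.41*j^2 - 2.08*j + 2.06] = 8.8*j^3 - 1.65*j^2 + 8.82*j - 2.08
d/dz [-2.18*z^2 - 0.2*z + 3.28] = -4.36*z - 0.2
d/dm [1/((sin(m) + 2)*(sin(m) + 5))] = -(2*sin(m) + 7)*cos(m)/((sin(m) + 2)^2*(sin(m) + 5)^2)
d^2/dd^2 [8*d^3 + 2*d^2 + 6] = 48*d + 4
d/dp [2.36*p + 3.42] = 2.36000000000000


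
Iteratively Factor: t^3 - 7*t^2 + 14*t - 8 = (t - 4)*(t^2 - 3*t + 2) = (t - 4)*(t - 1)*(t - 2)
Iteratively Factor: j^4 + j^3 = (j + 1)*(j^3) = j*(j + 1)*(j^2) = j^2*(j + 1)*(j)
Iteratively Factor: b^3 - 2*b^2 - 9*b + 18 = (b + 3)*(b^2 - 5*b + 6) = (b - 2)*(b + 3)*(b - 3)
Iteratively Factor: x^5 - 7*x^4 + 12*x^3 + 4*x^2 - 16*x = (x)*(x^4 - 7*x^3 + 12*x^2 + 4*x - 16) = x*(x + 1)*(x^3 - 8*x^2 + 20*x - 16) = x*(x - 4)*(x + 1)*(x^2 - 4*x + 4) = x*(x - 4)*(x - 2)*(x + 1)*(x - 2)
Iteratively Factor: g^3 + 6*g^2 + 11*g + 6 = (g + 1)*(g^2 + 5*g + 6) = (g + 1)*(g + 3)*(g + 2)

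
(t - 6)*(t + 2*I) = t^2 - 6*t + 2*I*t - 12*I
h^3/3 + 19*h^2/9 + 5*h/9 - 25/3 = (h/3 + 1)*(h - 5/3)*(h + 5)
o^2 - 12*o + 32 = (o - 8)*(o - 4)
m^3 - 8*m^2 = m^2*(m - 8)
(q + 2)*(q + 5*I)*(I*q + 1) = I*q^3 - 4*q^2 + 2*I*q^2 - 8*q + 5*I*q + 10*I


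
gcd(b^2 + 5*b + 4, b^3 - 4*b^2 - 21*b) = 1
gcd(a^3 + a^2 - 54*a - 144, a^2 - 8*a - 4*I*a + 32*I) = a - 8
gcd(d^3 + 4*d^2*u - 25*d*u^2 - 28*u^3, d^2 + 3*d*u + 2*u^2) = d + u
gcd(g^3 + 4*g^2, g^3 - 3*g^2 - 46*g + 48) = 1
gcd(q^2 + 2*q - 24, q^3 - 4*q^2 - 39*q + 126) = q + 6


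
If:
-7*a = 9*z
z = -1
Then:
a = 9/7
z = -1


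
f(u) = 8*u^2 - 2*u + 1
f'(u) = 16*u - 2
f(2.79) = 57.69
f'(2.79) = 42.64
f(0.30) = 1.12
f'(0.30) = 2.80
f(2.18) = 34.66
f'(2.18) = 32.88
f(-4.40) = 164.68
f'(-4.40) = -72.40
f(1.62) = 18.76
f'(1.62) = 23.92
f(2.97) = 65.63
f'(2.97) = 45.52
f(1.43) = 14.50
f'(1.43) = 20.88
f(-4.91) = 203.68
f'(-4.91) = -80.56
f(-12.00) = 1177.00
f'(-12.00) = -194.00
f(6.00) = 277.00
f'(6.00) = 94.00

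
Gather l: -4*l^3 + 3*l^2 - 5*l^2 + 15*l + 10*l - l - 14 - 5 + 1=-4*l^3 - 2*l^2 + 24*l - 18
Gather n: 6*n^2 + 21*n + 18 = 6*n^2 + 21*n + 18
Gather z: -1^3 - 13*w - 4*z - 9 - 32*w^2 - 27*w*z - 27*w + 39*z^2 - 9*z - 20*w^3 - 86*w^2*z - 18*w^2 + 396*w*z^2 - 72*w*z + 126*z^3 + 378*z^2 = -20*w^3 - 50*w^2 - 40*w + 126*z^3 + z^2*(396*w + 417) + z*(-86*w^2 - 99*w - 13) - 10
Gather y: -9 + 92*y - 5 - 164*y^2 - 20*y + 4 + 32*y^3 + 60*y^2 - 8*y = 32*y^3 - 104*y^2 + 64*y - 10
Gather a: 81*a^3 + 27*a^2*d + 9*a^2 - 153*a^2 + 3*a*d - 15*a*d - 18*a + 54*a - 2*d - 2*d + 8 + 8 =81*a^3 + a^2*(27*d - 144) + a*(36 - 12*d) - 4*d + 16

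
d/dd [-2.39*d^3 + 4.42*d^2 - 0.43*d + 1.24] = -7.17*d^2 + 8.84*d - 0.43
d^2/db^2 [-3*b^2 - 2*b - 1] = -6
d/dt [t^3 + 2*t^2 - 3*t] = 3*t^2 + 4*t - 3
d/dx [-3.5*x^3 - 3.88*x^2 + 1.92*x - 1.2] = -10.5*x^2 - 7.76*x + 1.92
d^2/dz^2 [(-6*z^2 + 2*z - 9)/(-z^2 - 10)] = 2*(-2*z^3 - 153*z^2 + 60*z + 510)/(z^6 + 30*z^4 + 300*z^2 + 1000)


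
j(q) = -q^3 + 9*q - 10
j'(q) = 9 - 3*q^2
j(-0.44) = -13.87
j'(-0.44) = 8.42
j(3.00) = -10.00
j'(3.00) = -18.00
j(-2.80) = -13.25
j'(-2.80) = -14.52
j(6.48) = -223.78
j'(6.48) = -116.97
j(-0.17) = -11.53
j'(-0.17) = 8.91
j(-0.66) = -15.65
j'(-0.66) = 7.69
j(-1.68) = -20.38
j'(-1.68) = 0.53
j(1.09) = -1.49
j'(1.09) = 5.44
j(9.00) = -658.00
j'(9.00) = -234.00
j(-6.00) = 152.00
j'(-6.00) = -99.00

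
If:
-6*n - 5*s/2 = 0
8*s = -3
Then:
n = 5/32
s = -3/8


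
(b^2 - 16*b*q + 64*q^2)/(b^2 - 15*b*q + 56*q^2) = (-b + 8*q)/(-b + 7*q)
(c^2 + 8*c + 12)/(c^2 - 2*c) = (c^2 + 8*c + 12)/(c*(c - 2))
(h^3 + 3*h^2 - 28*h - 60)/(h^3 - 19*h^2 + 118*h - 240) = (h^2 + 8*h + 12)/(h^2 - 14*h + 48)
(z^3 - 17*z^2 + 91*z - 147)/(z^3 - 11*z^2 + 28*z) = (z^2 - 10*z + 21)/(z*(z - 4))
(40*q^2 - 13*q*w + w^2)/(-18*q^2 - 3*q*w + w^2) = (-40*q^2 + 13*q*w - w^2)/(18*q^2 + 3*q*w - w^2)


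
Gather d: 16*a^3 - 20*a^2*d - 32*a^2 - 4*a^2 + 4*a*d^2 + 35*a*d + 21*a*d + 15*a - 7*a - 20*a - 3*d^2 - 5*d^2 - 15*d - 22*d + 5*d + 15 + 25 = 16*a^3 - 36*a^2 - 12*a + d^2*(4*a - 8) + d*(-20*a^2 + 56*a - 32) + 40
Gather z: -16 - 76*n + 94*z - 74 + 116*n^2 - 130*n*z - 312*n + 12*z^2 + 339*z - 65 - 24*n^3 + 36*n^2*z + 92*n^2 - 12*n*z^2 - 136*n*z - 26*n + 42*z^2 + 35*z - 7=-24*n^3 + 208*n^2 - 414*n + z^2*(54 - 12*n) + z*(36*n^2 - 266*n + 468) - 162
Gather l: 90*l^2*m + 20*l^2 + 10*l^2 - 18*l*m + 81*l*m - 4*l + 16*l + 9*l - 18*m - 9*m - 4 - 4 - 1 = l^2*(90*m + 30) + l*(63*m + 21) - 27*m - 9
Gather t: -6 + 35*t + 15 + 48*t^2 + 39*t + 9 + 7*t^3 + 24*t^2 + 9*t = 7*t^3 + 72*t^2 + 83*t + 18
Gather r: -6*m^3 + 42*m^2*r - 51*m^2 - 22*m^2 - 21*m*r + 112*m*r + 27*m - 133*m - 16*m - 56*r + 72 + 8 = -6*m^3 - 73*m^2 - 122*m + r*(42*m^2 + 91*m - 56) + 80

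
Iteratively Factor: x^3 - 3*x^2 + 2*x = (x - 1)*(x^2 - 2*x) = (x - 2)*(x - 1)*(x)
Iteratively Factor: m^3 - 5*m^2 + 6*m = (m)*(m^2 - 5*m + 6) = m*(m - 3)*(m - 2)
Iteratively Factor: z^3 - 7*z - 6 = (z + 2)*(z^2 - 2*z - 3) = (z - 3)*(z + 2)*(z + 1)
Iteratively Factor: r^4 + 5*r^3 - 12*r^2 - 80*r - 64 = (r + 4)*(r^3 + r^2 - 16*r - 16) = (r + 4)^2*(r^2 - 3*r - 4) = (r + 1)*(r + 4)^2*(r - 4)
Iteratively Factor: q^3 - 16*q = (q)*(q^2 - 16) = q*(q - 4)*(q + 4)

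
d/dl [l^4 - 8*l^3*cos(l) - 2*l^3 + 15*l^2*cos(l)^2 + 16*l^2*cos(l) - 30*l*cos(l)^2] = 8*l^3*sin(l) + 4*l^3 - 16*l^2*sin(l) - 15*l^2*sin(2*l) - 24*l^2*cos(l) - 6*l^2 + 30*l*sin(2*l) + 30*l*cos(l)^2 + 32*l*cos(l) - 30*cos(l)^2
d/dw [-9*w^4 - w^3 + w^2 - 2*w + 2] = -36*w^3 - 3*w^2 + 2*w - 2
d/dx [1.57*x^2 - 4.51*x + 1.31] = 3.14*x - 4.51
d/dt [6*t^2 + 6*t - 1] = 12*t + 6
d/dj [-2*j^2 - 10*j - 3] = -4*j - 10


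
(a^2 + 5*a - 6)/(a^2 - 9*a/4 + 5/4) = 4*(a + 6)/(4*a - 5)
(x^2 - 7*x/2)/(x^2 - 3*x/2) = (2*x - 7)/(2*x - 3)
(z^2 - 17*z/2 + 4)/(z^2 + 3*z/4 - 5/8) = 4*(z - 8)/(4*z + 5)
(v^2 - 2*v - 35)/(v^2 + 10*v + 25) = (v - 7)/(v + 5)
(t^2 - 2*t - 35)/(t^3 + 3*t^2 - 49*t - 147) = (t + 5)/(t^2 + 10*t + 21)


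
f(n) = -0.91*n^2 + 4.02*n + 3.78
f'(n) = 4.02 - 1.82*n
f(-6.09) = -54.45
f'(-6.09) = 15.10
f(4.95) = 1.38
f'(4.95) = -4.99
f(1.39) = 7.61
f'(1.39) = 1.49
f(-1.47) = -4.10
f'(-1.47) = 6.70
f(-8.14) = -89.24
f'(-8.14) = 18.83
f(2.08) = 8.20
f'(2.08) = 0.23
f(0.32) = 4.97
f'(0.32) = 3.44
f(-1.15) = -2.05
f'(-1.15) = 6.11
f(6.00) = -4.86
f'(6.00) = -6.90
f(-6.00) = -53.10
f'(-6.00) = 14.94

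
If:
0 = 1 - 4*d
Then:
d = 1/4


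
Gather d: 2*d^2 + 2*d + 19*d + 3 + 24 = 2*d^2 + 21*d + 27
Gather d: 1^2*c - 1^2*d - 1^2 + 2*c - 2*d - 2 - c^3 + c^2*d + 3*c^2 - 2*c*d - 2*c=-c^3 + 3*c^2 + c + d*(c^2 - 2*c - 3) - 3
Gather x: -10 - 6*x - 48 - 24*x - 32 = -30*x - 90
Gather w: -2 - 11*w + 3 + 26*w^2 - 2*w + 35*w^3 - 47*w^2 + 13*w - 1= 35*w^3 - 21*w^2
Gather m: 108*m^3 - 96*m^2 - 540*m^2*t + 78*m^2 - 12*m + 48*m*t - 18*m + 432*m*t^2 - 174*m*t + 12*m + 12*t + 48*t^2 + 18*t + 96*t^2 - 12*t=108*m^3 + m^2*(-540*t - 18) + m*(432*t^2 - 126*t - 18) + 144*t^2 + 18*t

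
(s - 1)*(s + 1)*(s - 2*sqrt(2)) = s^3 - 2*sqrt(2)*s^2 - s + 2*sqrt(2)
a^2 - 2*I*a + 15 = (a - 5*I)*(a + 3*I)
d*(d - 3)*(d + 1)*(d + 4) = d^4 + 2*d^3 - 11*d^2 - 12*d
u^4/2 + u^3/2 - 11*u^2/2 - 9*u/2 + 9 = (u/2 + 1)*(u - 3)*(u - 1)*(u + 3)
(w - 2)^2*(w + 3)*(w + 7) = w^4 + 6*w^3 - 15*w^2 - 44*w + 84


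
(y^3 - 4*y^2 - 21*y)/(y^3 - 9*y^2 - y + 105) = y/(y - 5)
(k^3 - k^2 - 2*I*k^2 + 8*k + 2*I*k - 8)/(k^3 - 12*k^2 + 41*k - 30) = (k^2 - 2*I*k + 8)/(k^2 - 11*k + 30)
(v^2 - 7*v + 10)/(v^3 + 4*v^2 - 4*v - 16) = (v - 5)/(v^2 + 6*v + 8)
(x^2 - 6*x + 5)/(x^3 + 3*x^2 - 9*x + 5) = (x - 5)/(x^2 + 4*x - 5)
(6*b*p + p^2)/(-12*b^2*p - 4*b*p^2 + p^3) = (6*b + p)/(-12*b^2 - 4*b*p + p^2)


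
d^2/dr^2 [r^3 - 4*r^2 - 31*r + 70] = 6*r - 8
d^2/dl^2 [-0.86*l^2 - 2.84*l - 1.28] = -1.72000000000000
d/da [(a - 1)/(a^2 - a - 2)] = (a^2 - a - (a - 1)*(2*a - 1) - 2)/(-a^2 + a + 2)^2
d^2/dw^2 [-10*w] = 0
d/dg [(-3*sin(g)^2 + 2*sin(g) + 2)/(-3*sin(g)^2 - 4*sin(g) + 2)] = 6*(3*sin(g)^2 + 2)*cos(g)/(3*sin(g)^2 + 4*sin(g) - 2)^2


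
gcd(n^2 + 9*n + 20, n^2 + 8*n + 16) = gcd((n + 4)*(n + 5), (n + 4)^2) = n + 4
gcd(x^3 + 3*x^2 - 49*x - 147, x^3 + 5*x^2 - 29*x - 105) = x^2 + 10*x + 21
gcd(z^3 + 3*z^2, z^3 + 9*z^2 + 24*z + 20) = 1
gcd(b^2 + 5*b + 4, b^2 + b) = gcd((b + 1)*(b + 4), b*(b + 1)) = b + 1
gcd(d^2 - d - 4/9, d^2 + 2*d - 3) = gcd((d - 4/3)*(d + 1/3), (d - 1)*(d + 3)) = 1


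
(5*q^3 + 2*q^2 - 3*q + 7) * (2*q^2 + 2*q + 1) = 10*q^5 + 14*q^4 + 3*q^3 + 10*q^2 + 11*q + 7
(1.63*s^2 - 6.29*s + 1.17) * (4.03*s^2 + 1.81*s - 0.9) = 6.5689*s^4 - 22.3984*s^3 - 8.1368*s^2 + 7.7787*s - 1.053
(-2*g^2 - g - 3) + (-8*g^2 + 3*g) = -10*g^2 + 2*g - 3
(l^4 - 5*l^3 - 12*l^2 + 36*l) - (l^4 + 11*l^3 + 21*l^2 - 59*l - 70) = -16*l^3 - 33*l^2 + 95*l + 70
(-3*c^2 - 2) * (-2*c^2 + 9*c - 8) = 6*c^4 - 27*c^3 + 28*c^2 - 18*c + 16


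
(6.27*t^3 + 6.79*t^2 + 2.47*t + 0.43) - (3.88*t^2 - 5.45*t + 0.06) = 6.27*t^3 + 2.91*t^2 + 7.92*t + 0.37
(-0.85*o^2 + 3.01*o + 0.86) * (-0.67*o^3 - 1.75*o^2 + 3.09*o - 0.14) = 0.5695*o^5 - 0.5292*o^4 - 8.4702*o^3 + 7.9149*o^2 + 2.236*o - 0.1204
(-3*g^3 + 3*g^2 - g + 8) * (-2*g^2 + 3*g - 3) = 6*g^5 - 15*g^4 + 20*g^3 - 28*g^2 + 27*g - 24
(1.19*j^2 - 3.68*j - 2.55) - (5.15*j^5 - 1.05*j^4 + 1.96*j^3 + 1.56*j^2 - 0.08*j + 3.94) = -5.15*j^5 + 1.05*j^4 - 1.96*j^3 - 0.37*j^2 - 3.6*j - 6.49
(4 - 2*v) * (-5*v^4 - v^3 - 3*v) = 10*v^5 - 18*v^4 - 4*v^3 + 6*v^2 - 12*v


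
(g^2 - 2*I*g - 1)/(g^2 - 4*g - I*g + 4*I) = (g - I)/(g - 4)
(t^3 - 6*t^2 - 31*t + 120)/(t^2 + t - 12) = (t^2 - 3*t - 40)/(t + 4)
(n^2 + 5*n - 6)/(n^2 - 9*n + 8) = (n + 6)/(n - 8)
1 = 1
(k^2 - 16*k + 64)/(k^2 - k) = (k^2 - 16*k + 64)/(k*(k - 1))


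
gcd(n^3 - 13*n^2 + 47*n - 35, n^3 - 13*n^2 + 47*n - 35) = n^3 - 13*n^2 + 47*n - 35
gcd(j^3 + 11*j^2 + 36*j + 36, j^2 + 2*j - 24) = j + 6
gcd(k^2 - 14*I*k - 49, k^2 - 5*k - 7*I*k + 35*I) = k - 7*I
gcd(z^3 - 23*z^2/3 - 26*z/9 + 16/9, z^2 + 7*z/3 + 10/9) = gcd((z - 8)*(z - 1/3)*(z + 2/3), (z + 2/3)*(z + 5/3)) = z + 2/3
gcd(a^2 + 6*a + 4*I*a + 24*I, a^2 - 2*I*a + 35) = 1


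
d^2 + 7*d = d*(d + 7)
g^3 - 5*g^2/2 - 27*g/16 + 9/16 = (g - 3)*(g - 1/4)*(g + 3/4)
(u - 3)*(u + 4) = u^2 + u - 12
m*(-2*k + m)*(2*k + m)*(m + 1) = -4*k^2*m^2 - 4*k^2*m + m^4 + m^3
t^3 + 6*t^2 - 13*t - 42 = (t - 3)*(t + 2)*(t + 7)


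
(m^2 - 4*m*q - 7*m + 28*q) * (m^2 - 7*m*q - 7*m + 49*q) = m^4 - 11*m^3*q - 14*m^3 + 28*m^2*q^2 + 154*m^2*q + 49*m^2 - 392*m*q^2 - 539*m*q + 1372*q^2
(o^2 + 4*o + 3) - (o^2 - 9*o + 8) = 13*o - 5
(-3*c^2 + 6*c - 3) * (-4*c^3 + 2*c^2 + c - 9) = 12*c^5 - 30*c^4 + 21*c^3 + 27*c^2 - 57*c + 27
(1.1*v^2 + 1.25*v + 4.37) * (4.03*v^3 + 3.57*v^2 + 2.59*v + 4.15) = 4.433*v^5 + 8.9645*v^4 + 24.9226*v^3 + 23.4034*v^2 + 16.5058*v + 18.1355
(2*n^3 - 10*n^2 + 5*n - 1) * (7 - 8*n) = -16*n^4 + 94*n^3 - 110*n^2 + 43*n - 7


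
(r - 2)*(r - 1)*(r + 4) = r^3 + r^2 - 10*r + 8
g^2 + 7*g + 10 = (g + 2)*(g + 5)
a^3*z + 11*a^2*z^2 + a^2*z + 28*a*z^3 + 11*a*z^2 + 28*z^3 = (a + 4*z)*(a + 7*z)*(a*z + z)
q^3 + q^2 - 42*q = q*(q - 6)*(q + 7)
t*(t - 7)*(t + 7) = t^3 - 49*t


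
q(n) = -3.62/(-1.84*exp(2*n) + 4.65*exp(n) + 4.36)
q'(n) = -3.62*(3.68*exp(2*n) - 4.65*exp(n))/(-1.84*exp(2*n) + 4.65*exp(n) + 4.36)^2 = (16.833 - 13.3216*exp(n))*exp(n)/(-1.84*exp(2*n) + 4.65*exp(n) + 4.36)^2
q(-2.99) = -0.79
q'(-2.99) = 0.04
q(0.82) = -0.67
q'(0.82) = -1.03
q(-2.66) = -0.77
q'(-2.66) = 0.05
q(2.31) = 0.03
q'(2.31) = -0.06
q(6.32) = 0.00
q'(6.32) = -0.00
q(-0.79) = -0.59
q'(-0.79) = 0.13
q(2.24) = 0.03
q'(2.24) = -0.08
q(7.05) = 0.00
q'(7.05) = -0.00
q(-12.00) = -0.83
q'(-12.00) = 0.00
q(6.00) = 0.00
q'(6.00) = 0.00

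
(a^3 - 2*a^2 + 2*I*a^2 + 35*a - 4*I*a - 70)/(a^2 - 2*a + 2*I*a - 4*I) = (a^2 + 2*I*a + 35)/(a + 2*I)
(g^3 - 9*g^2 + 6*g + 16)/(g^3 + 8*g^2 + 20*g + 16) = (g^3 - 9*g^2 + 6*g + 16)/(g^3 + 8*g^2 + 20*g + 16)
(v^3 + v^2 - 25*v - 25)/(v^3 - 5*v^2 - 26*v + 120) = (v^2 - 4*v - 5)/(v^2 - 10*v + 24)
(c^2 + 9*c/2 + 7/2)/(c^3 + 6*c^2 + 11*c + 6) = (c + 7/2)/(c^2 + 5*c + 6)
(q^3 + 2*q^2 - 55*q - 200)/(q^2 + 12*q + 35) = (q^2 - 3*q - 40)/(q + 7)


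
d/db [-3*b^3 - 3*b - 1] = -9*b^2 - 3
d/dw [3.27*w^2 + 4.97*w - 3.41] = 6.54*w + 4.97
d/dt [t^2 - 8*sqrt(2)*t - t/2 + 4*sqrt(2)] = 2*t - 8*sqrt(2) - 1/2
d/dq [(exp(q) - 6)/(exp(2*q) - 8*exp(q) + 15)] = (-2*(exp(q) - 6)*(exp(q) - 4) + exp(2*q) - 8*exp(q) + 15)*exp(q)/(exp(2*q) - 8*exp(q) + 15)^2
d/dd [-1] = 0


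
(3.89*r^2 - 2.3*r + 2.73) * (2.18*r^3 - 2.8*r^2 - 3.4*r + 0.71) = 8.4802*r^5 - 15.906*r^4 - 0.834600000000001*r^3 + 2.9379*r^2 - 10.915*r + 1.9383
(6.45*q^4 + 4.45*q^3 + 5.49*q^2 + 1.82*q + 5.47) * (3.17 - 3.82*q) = -24.639*q^5 + 3.4475*q^4 - 6.8653*q^3 + 10.4509*q^2 - 15.126*q + 17.3399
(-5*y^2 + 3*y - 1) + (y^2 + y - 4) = -4*y^2 + 4*y - 5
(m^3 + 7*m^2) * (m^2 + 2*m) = m^5 + 9*m^4 + 14*m^3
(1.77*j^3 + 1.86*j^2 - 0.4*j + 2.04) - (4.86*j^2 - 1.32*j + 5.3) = 1.77*j^3 - 3.0*j^2 + 0.92*j - 3.26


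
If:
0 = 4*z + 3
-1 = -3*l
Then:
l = 1/3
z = -3/4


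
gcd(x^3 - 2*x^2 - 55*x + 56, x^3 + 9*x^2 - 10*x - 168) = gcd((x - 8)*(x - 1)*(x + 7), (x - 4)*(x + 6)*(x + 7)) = x + 7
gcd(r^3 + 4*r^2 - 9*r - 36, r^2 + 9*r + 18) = r + 3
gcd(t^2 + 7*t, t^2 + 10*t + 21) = t + 7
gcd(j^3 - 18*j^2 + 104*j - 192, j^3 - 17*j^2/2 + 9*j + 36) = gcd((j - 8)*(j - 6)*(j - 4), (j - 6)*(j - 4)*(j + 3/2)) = j^2 - 10*j + 24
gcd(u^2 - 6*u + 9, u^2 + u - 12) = u - 3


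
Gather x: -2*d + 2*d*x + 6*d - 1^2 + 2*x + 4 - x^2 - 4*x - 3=4*d - x^2 + x*(2*d - 2)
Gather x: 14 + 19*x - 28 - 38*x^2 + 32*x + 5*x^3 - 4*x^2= 5*x^3 - 42*x^2 + 51*x - 14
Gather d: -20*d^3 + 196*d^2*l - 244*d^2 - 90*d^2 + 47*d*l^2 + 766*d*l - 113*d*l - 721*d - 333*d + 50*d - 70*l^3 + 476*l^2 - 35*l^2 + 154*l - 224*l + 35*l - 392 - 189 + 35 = -20*d^3 + d^2*(196*l - 334) + d*(47*l^2 + 653*l - 1004) - 70*l^3 + 441*l^2 - 35*l - 546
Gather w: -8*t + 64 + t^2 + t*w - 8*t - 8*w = t^2 - 16*t + w*(t - 8) + 64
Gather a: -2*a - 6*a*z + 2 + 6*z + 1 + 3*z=a*(-6*z - 2) + 9*z + 3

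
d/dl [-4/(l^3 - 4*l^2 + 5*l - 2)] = 4*(3*l^2 - 8*l + 5)/(l^3 - 4*l^2 + 5*l - 2)^2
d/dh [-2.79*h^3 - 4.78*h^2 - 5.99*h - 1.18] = -8.37*h^2 - 9.56*h - 5.99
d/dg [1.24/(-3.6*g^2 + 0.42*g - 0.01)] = (8.928*g - 0.5208)/(3.6*g^2 - 0.42*g + 0.01)^2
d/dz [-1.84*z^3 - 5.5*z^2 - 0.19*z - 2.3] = -5.52*z^2 - 11.0*z - 0.19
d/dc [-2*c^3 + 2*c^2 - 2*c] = -6*c^2 + 4*c - 2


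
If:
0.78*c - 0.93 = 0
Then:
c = 1.19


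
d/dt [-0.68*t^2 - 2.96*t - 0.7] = -1.36*t - 2.96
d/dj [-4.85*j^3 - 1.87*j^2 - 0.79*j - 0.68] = -14.55*j^2 - 3.74*j - 0.79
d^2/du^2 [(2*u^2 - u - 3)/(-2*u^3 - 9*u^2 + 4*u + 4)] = 2*(-8*u^6 + 12*u^5 + 78*u^4 + 337*u^3 + 489*u^2 - 144*u + 108)/(8*u^9 + 108*u^8 + 438*u^7 + 249*u^6 - 1308*u^5 - 348*u^4 + 896*u^3 + 240*u^2 - 192*u - 64)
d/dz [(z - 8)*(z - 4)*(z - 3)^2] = 4*z^3 - 54*z^2 + 226*z - 300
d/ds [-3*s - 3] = -3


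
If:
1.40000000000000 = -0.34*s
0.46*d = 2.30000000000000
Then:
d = 5.00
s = -4.12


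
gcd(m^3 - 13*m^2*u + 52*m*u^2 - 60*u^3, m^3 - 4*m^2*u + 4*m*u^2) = -m + 2*u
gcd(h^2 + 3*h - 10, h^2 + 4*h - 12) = h - 2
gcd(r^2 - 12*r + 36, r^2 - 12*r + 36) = r^2 - 12*r + 36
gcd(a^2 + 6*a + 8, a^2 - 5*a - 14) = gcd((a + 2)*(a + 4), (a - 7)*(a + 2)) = a + 2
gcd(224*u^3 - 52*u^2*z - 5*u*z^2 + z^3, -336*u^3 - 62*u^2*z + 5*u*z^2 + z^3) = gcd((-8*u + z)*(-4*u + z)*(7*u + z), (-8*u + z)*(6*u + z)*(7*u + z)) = -56*u^2 - u*z + z^2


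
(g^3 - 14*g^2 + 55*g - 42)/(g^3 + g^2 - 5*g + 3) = (g^2 - 13*g + 42)/(g^2 + 2*g - 3)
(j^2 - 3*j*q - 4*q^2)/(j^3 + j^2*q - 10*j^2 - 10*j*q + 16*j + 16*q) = (j - 4*q)/(j^2 - 10*j + 16)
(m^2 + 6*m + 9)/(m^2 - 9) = (m + 3)/(m - 3)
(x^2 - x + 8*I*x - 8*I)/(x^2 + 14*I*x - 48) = (x - 1)/(x + 6*I)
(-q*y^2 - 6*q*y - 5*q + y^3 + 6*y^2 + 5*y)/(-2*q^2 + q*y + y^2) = (y^2 + 6*y + 5)/(2*q + y)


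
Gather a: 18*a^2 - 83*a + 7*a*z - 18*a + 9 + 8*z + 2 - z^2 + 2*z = 18*a^2 + a*(7*z - 101) - z^2 + 10*z + 11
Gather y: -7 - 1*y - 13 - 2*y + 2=-3*y - 18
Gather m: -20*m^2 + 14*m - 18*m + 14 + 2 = -20*m^2 - 4*m + 16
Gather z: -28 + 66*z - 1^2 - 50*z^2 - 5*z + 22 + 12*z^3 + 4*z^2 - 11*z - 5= 12*z^3 - 46*z^2 + 50*z - 12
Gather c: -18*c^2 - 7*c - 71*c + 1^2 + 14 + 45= -18*c^2 - 78*c + 60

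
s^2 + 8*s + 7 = (s + 1)*(s + 7)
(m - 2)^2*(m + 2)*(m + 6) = m^4 + 4*m^3 - 16*m^2 - 16*m + 48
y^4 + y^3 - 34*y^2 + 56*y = y*(y - 4)*(y - 2)*(y + 7)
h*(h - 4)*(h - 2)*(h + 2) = h^4 - 4*h^3 - 4*h^2 + 16*h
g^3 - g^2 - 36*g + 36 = (g - 6)*(g - 1)*(g + 6)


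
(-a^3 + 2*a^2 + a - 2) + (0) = -a^3 + 2*a^2 + a - 2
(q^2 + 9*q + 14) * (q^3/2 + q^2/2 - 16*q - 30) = q^5/2 + 5*q^4 - 9*q^3/2 - 167*q^2 - 494*q - 420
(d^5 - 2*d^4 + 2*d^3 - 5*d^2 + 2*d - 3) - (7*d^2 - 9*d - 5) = d^5 - 2*d^4 + 2*d^3 - 12*d^2 + 11*d + 2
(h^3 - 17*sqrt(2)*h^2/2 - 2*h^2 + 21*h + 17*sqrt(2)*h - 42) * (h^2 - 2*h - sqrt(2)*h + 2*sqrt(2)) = h^5 - 19*sqrt(2)*h^4/2 - 4*h^4 + 42*h^3 + 38*sqrt(2)*h^3 - 152*h^2 - 59*sqrt(2)*h^2 + 84*sqrt(2)*h + 152*h - 84*sqrt(2)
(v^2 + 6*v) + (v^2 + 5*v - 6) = 2*v^2 + 11*v - 6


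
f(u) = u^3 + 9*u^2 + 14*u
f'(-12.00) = 230.00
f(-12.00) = -600.00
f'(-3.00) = -13.00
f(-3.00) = 12.00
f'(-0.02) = 13.64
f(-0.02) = -0.28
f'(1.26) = 41.44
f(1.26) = 33.93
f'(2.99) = 94.64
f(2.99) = 149.05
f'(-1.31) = -4.43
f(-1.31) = -5.14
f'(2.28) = 70.64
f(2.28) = 90.56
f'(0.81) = 30.55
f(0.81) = 17.78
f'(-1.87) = -9.17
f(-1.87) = -1.25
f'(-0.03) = 13.46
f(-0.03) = -0.41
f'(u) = 3*u^2 + 18*u + 14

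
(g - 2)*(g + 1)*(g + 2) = g^3 + g^2 - 4*g - 4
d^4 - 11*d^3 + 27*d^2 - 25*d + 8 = (d - 8)*(d - 1)^3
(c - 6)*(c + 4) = c^2 - 2*c - 24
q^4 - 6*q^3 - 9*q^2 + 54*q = q*(q - 6)*(q - 3)*(q + 3)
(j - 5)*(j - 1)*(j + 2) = j^3 - 4*j^2 - 7*j + 10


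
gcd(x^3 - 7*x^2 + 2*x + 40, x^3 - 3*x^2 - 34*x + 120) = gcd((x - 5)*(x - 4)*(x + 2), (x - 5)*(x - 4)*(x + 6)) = x^2 - 9*x + 20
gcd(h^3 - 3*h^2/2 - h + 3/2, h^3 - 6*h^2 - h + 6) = h^2 - 1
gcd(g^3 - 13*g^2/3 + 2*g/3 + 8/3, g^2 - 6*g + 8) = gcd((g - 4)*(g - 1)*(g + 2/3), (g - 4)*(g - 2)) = g - 4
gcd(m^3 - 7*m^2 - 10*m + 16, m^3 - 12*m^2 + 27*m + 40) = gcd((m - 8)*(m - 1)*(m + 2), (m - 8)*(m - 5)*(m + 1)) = m - 8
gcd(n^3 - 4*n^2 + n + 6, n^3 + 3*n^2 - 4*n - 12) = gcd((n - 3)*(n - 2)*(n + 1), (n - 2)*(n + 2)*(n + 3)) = n - 2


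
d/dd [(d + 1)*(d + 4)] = 2*d + 5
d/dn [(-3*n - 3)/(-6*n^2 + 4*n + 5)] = 3*(6*n^2 - 4*n - 4*(n + 1)*(3*n - 1) - 5)/(-6*n^2 + 4*n + 5)^2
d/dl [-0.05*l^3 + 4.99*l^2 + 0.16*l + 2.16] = -0.15*l^2 + 9.98*l + 0.16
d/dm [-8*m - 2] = -8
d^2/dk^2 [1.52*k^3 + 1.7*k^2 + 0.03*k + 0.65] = 9.12*k + 3.4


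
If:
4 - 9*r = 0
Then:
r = 4/9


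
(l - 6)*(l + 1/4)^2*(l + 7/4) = l^4 - 15*l^3/4 - 201*l^2/16 - 353*l/64 - 21/32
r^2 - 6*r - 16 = (r - 8)*(r + 2)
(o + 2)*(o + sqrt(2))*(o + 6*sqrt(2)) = o^3 + 2*o^2 + 7*sqrt(2)*o^2 + 12*o + 14*sqrt(2)*o + 24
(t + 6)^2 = t^2 + 12*t + 36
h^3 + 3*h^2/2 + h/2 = h*(h + 1/2)*(h + 1)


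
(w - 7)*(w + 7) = w^2 - 49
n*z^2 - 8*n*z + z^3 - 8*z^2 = z*(n + z)*(z - 8)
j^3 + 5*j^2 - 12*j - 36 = (j - 3)*(j + 2)*(j + 6)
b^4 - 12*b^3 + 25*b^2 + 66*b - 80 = (b - 8)*(b - 5)*(b - 1)*(b + 2)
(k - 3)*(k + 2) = k^2 - k - 6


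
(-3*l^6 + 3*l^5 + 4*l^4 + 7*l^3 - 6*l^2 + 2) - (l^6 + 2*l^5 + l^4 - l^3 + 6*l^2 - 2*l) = -4*l^6 + l^5 + 3*l^4 + 8*l^3 - 12*l^2 + 2*l + 2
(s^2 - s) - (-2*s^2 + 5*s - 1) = 3*s^2 - 6*s + 1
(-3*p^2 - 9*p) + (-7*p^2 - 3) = -10*p^2 - 9*p - 3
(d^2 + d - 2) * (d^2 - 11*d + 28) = d^4 - 10*d^3 + 15*d^2 + 50*d - 56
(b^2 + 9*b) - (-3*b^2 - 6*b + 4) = 4*b^2 + 15*b - 4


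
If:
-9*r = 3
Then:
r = -1/3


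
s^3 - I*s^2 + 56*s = s*(s - 8*I)*(s + 7*I)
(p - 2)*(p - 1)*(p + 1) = p^3 - 2*p^2 - p + 2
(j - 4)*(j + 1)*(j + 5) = j^3 + 2*j^2 - 19*j - 20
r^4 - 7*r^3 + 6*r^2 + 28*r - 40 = (r - 5)*(r - 2)^2*(r + 2)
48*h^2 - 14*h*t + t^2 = (-8*h + t)*(-6*h + t)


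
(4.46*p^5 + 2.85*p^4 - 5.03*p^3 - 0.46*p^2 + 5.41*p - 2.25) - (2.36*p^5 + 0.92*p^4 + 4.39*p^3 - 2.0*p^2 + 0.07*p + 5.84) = 2.1*p^5 + 1.93*p^4 - 9.42*p^3 + 1.54*p^2 + 5.34*p - 8.09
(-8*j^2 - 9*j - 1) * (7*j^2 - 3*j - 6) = -56*j^4 - 39*j^3 + 68*j^2 + 57*j + 6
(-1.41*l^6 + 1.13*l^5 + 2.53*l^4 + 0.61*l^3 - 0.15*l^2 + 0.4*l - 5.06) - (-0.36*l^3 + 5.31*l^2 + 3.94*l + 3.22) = -1.41*l^6 + 1.13*l^5 + 2.53*l^4 + 0.97*l^3 - 5.46*l^2 - 3.54*l - 8.28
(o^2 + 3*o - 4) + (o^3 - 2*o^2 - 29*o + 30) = o^3 - o^2 - 26*o + 26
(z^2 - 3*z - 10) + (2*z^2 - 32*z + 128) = 3*z^2 - 35*z + 118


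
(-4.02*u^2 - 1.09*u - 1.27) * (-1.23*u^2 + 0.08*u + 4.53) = 4.9446*u^4 + 1.0191*u^3 - 16.7357*u^2 - 5.0393*u - 5.7531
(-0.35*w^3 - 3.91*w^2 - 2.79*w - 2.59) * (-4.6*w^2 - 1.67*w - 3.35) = 1.61*w^5 + 18.5705*w^4 + 20.5362*w^3 + 29.6718*w^2 + 13.6718*w + 8.6765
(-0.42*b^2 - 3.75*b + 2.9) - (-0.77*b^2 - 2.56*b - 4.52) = 0.35*b^2 - 1.19*b + 7.42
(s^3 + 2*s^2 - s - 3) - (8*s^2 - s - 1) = s^3 - 6*s^2 - 2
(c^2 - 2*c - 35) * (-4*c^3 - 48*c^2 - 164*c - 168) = -4*c^5 - 40*c^4 + 72*c^3 + 1840*c^2 + 6076*c + 5880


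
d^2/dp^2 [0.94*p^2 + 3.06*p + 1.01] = 1.88000000000000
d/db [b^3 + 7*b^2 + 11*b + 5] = 3*b^2 + 14*b + 11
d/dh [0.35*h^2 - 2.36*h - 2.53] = 0.7*h - 2.36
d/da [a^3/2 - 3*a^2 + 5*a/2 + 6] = 3*a^2/2 - 6*a + 5/2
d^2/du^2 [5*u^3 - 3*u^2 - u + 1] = 30*u - 6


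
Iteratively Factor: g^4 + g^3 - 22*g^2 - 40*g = (g + 2)*(g^3 - g^2 - 20*g) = (g + 2)*(g + 4)*(g^2 - 5*g) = g*(g + 2)*(g + 4)*(g - 5)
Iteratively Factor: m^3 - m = (m + 1)*(m^2 - m) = m*(m + 1)*(m - 1)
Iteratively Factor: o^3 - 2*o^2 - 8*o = (o + 2)*(o^2 - 4*o) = (o - 4)*(o + 2)*(o)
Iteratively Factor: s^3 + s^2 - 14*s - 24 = (s - 4)*(s^2 + 5*s + 6) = (s - 4)*(s + 2)*(s + 3)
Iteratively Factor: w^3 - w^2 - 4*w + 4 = (w - 2)*(w^2 + w - 2) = (w - 2)*(w + 2)*(w - 1)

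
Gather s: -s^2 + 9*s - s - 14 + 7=-s^2 + 8*s - 7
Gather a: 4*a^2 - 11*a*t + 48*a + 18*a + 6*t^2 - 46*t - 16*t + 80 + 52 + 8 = 4*a^2 + a*(66 - 11*t) + 6*t^2 - 62*t + 140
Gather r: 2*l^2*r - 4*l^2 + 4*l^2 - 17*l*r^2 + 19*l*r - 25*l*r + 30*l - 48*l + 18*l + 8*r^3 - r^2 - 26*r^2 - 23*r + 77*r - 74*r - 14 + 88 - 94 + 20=8*r^3 + r^2*(-17*l - 27) + r*(2*l^2 - 6*l - 20)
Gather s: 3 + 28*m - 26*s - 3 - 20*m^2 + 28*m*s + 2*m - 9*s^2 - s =-20*m^2 + 30*m - 9*s^2 + s*(28*m - 27)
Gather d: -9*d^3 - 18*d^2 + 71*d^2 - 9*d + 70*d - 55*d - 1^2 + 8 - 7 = -9*d^3 + 53*d^2 + 6*d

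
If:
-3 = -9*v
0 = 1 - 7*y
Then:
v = 1/3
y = 1/7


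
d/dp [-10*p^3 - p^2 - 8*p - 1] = -30*p^2 - 2*p - 8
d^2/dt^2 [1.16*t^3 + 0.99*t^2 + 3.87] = 6.96*t + 1.98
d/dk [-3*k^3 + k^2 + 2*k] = -9*k^2 + 2*k + 2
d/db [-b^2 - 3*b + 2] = -2*b - 3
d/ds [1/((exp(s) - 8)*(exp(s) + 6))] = 2*(1 - exp(s))*exp(s)/(exp(4*s) - 4*exp(3*s) - 92*exp(2*s) + 192*exp(s) + 2304)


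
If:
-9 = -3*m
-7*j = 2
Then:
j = -2/7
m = 3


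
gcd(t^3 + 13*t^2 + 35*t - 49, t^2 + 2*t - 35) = t + 7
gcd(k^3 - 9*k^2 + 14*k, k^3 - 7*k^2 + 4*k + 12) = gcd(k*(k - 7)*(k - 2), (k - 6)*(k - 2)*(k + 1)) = k - 2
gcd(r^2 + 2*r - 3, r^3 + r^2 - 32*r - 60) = 1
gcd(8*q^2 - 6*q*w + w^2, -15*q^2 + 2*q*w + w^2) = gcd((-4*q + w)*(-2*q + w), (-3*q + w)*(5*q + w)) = 1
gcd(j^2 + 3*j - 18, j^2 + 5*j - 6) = j + 6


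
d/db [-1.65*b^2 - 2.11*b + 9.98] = -3.3*b - 2.11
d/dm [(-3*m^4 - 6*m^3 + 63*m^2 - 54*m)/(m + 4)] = 3*(-3*m^4 - 20*m^3 - 3*m^2 + 168*m - 72)/(m^2 + 8*m + 16)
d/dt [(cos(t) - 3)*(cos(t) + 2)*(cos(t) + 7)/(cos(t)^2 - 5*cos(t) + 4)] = (-cos(t)^4 + 10*cos(t)^3 + 5*cos(t)^2 - 132*cos(t) + 262)*sin(t)/((cos(t) - 4)^2*(cos(t) - 1)^2)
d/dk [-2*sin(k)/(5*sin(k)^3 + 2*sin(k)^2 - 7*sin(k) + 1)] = 2*(10*sin(k)^3 + 2*sin(k)^2 - 1)*cos(k)/(5*sin(k)^3 + 2*sin(k)^2 - 7*sin(k) + 1)^2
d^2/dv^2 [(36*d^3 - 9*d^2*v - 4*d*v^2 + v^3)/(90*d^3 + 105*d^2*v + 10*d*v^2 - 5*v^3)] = 4*d*(-309*d^3 + 153*d^2*v - 27*d*v^2 + v^3)/(5*(-216*d^6 - 540*d^5*v - 342*d^4*v^2 + 55*d^3*v^3 + 57*d^2*v^4 - 15*d*v^5 + v^6))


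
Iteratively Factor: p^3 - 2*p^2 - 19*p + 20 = (p - 5)*(p^2 + 3*p - 4) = (p - 5)*(p - 1)*(p + 4)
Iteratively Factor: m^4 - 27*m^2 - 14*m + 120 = (m + 4)*(m^3 - 4*m^2 - 11*m + 30) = (m - 5)*(m + 4)*(m^2 + m - 6) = (m - 5)*(m - 2)*(m + 4)*(m + 3)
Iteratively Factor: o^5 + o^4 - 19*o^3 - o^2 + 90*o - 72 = (o - 3)*(o^4 + 4*o^3 - 7*o^2 - 22*o + 24) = (o - 3)*(o + 3)*(o^3 + o^2 - 10*o + 8) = (o - 3)*(o - 1)*(o + 3)*(o^2 + 2*o - 8) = (o - 3)*(o - 1)*(o + 3)*(o + 4)*(o - 2)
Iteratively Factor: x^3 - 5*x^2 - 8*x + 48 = (x - 4)*(x^2 - x - 12) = (x - 4)*(x + 3)*(x - 4)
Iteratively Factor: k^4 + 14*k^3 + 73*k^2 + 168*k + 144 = (k + 4)*(k^3 + 10*k^2 + 33*k + 36) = (k + 3)*(k + 4)*(k^2 + 7*k + 12) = (k + 3)^2*(k + 4)*(k + 4)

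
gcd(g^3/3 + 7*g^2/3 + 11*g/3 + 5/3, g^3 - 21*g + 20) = g + 5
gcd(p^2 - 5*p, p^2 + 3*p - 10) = 1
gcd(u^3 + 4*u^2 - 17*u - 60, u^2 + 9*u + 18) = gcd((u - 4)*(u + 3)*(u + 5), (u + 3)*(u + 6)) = u + 3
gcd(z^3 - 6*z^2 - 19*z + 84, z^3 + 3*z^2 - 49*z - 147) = z - 7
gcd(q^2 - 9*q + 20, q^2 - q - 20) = q - 5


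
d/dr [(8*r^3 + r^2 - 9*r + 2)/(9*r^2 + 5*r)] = 2*(36*r^4 + 40*r^3 + 43*r^2 - 18*r - 5)/(r^2*(81*r^2 + 90*r + 25))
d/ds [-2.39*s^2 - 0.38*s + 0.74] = -4.78*s - 0.38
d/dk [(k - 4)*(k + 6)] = 2*k + 2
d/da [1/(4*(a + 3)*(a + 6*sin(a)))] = -(a + (a + 3)*(6*cos(a) + 1) + 6*sin(a))/(4*(a + 3)^2*(a + 6*sin(a))^2)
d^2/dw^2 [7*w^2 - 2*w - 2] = 14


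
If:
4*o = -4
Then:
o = -1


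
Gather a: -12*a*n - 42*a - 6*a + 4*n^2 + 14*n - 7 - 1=a*(-12*n - 48) + 4*n^2 + 14*n - 8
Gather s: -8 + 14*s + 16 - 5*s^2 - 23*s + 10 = -5*s^2 - 9*s + 18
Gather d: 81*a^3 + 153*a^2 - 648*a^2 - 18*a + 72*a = 81*a^3 - 495*a^2 + 54*a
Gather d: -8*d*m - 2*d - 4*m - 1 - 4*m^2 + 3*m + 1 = d*(-8*m - 2) - 4*m^2 - m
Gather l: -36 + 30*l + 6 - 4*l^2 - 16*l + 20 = -4*l^2 + 14*l - 10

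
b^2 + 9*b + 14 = (b + 2)*(b + 7)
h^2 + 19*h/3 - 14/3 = (h - 2/3)*(h + 7)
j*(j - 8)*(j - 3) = j^3 - 11*j^2 + 24*j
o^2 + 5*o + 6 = (o + 2)*(o + 3)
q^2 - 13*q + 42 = (q - 7)*(q - 6)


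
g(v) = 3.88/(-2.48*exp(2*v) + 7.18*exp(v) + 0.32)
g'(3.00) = 0.01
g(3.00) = 0.00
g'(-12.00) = 0.00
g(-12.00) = 12.12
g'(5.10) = 0.00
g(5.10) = -0.00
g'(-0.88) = -1.00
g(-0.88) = 1.35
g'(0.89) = 4.82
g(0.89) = 1.25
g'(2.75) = 0.02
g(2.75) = -0.01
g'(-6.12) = -0.54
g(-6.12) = 11.56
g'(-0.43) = -0.64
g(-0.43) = 0.98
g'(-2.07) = -2.28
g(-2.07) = 3.27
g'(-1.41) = -1.53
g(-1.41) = 2.02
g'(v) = 3.88*(4.96*exp(2*v) - 7.18*exp(v))/(-2.48*exp(2*v) + 7.18*exp(v) + 0.32)^2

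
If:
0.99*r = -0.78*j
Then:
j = -1.26923076923077*r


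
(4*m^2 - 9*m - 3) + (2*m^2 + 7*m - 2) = 6*m^2 - 2*m - 5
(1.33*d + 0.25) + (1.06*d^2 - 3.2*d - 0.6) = 1.06*d^2 - 1.87*d - 0.35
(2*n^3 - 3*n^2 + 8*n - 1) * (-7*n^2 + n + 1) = -14*n^5 + 23*n^4 - 57*n^3 + 12*n^2 + 7*n - 1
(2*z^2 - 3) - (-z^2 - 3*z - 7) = 3*z^2 + 3*z + 4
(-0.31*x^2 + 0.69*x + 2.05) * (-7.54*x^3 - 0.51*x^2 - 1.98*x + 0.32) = 2.3374*x^5 - 5.0445*x^4 - 15.1951*x^3 - 2.5109*x^2 - 3.8382*x + 0.656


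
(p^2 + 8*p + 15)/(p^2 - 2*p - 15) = (p + 5)/(p - 5)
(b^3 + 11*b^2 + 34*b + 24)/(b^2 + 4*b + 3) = (b^2 + 10*b + 24)/(b + 3)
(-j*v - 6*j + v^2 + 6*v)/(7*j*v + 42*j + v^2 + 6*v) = (-j + v)/(7*j + v)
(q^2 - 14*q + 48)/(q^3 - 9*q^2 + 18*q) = (q - 8)/(q*(q - 3))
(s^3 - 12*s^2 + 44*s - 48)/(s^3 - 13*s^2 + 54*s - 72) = (s - 2)/(s - 3)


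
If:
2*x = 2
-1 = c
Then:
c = -1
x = 1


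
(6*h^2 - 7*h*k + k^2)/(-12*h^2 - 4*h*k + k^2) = (-h + k)/(2*h + k)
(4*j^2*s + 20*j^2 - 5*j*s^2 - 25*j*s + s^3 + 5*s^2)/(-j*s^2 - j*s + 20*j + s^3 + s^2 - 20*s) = (-4*j + s)/(s - 4)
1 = 1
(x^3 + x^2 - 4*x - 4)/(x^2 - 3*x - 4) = (x^2 - 4)/(x - 4)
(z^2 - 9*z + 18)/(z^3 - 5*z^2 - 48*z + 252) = (z - 3)/(z^2 + z - 42)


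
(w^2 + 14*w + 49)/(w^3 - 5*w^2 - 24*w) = (w^2 + 14*w + 49)/(w*(w^2 - 5*w - 24))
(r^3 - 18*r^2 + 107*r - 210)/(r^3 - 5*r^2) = 1 - 13/r + 42/r^2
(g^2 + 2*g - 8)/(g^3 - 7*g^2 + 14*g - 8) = (g + 4)/(g^2 - 5*g + 4)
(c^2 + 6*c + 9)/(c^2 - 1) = (c^2 + 6*c + 9)/(c^2 - 1)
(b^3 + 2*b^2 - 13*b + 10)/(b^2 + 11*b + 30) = (b^2 - 3*b + 2)/(b + 6)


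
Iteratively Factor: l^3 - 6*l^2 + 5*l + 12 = (l + 1)*(l^2 - 7*l + 12) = (l - 3)*(l + 1)*(l - 4)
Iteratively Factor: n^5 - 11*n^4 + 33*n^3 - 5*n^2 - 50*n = (n + 1)*(n^4 - 12*n^3 + 45*n^2 - 50*n) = n*(n + 1)*(n^3 - 12*n^2 + 45*n - 50) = n*(n - 5)*(n + 1)*(n^2 - 7*n + 10) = n*(n - 5)^2*(n + 1)*(n - 2)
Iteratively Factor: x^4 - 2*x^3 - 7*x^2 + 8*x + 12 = (x - 2)*(x^3 - 7*x - 6) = (x - 2)*(x + 2)*(x^2 - 2*x - 3) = (x - 2)*(x + 1)*(x + 2)*(x - 3)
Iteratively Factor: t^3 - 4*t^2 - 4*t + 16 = (t + 2)*(t^2 - 6*t + 8) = (t - 4)*(t + 2)*(t - 2)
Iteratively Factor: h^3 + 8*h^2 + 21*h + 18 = (h + 2)*(h^2 + 6*h + 9) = (h + 2)*(h + 3)*(h + 3)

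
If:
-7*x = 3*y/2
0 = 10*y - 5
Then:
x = -3/28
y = 1/2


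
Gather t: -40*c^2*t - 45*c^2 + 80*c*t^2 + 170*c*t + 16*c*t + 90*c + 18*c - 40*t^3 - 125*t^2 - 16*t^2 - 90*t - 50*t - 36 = -45*c^2 + 108*c - 40*t^3 + t^2*(80*c - 141) + t*(-40*c^2 + 186*c - 140) - 36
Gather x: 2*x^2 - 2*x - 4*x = 2*x^2 - 6*x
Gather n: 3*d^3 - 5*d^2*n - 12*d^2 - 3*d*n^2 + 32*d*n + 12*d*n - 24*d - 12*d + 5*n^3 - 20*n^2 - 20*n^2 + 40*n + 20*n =3*d^3 - 12*d^2 - 36*d + 5*n^3 + n^2*(-3*d - 40) + n*(-5*d^2 + 44*d + 60)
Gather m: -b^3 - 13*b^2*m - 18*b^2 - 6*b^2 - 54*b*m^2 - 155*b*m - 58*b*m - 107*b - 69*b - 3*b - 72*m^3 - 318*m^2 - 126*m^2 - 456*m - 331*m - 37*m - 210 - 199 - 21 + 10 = -b^3 - 24*b^2 - 179*b - 72*m^3 + m^2*(-54*b - 444) + m*(-13*b^2 - 213*b - 824) - 420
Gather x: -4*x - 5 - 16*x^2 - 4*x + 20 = -16*x^2 - 8*x + 15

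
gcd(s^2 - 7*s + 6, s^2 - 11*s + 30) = s - 6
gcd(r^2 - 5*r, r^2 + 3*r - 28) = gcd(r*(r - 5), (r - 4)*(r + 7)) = 1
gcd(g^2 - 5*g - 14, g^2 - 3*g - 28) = g - 7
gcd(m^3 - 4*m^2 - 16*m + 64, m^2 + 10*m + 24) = m + 4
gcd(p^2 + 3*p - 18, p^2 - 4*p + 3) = p - 3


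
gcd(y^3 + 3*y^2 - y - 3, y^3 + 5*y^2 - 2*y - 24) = y + 3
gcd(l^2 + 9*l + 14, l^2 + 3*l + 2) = l + 2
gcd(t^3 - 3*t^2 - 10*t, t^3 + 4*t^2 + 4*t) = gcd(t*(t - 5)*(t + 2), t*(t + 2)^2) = t^2 + 2*t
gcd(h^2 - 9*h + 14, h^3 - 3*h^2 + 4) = h - 2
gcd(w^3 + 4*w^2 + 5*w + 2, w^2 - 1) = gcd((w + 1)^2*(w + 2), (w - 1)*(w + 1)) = w + 1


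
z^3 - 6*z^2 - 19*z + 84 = (z - 7)*(z - 3)*(z + 4)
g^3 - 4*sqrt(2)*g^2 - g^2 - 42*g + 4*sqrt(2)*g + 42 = (g - 1)*(g - 7*sqrt(2))*(g + 3*sqrt(2))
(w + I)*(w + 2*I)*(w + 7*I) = w^3 + 10*I*w^2 - 23*w - 14*I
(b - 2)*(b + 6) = b^2 + 4*b - 12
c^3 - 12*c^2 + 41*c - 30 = (c - 6)*(c - 5)*(c - 1)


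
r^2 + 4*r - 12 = (r - 2)*(r + 6)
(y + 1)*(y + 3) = y^2 + 4*y + 3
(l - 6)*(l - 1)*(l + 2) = l^3 - 5*l^2 - 8*l + 12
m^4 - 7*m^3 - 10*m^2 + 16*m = m*(m - 8)*(m - 1)*(m + 2)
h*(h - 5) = h^2 - 5*h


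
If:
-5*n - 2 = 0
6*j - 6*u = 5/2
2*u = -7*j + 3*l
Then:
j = u + 5/12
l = 3*u + 35/36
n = -2/5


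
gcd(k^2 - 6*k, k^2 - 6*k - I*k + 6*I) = k - 6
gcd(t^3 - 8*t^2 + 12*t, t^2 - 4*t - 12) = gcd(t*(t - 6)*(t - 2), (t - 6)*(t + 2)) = t - 6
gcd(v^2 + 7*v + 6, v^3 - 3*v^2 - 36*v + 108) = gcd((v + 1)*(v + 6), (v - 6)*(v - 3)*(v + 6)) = v + 6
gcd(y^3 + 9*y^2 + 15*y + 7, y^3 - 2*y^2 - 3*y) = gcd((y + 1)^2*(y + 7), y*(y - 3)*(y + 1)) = y + 1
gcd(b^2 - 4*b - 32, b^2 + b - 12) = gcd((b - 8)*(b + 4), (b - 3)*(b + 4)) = b + 4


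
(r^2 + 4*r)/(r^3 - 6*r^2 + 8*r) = (r + 4)/(r^2 - 6*r + 8)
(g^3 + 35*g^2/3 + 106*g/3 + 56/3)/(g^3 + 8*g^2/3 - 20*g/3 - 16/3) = (g + 7)/(g - 2)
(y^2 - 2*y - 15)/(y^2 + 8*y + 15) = (y - 5)/(y + 5)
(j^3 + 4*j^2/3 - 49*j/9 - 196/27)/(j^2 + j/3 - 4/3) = (j^2 - 49/9)/(j - 1)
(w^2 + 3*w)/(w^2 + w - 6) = w/(w - 2)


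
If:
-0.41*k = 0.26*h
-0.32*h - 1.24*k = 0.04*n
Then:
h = 0.0857740585774059*n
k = -0.0543933054393305*n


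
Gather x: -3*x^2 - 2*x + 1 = -3*x^2 - 2*x + 1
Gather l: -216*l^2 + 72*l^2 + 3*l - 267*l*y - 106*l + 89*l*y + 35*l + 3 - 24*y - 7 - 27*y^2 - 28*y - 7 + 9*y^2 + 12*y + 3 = -144*l^2 + l*(-178*y - 68) - 18*y^2 - 40*y - 8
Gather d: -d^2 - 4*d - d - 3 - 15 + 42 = -d^2 - 5*d + 24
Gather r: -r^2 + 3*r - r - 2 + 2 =-r^2 + 2*r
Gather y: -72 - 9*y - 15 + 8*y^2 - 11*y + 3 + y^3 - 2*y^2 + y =y^3 + 6*y^2 - 19*y - 84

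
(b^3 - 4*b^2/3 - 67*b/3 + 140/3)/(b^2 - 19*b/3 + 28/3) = b + 5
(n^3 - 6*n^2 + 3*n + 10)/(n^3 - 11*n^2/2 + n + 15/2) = 2*(n - 2)/(2*n - 3)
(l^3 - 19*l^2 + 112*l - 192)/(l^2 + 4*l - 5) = (l^3 - 19*l^2 + 112*l - 192)/(l^2 + 4*l - 5)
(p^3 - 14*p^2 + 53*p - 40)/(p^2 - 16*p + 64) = (p^2 - 6*p + 5)/(p - 8)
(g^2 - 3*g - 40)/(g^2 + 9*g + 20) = (g - 8)/(g + 4)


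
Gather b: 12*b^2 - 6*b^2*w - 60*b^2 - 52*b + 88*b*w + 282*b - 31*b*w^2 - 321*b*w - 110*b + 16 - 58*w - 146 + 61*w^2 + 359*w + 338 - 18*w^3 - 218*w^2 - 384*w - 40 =b^2*(-6*w - 48) + b*(-31*w^2 - 233*w + 120) - 18*w^3 - 157*w^2 - 83*w + 168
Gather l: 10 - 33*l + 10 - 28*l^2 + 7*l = -28*l^2 - 26*l + 20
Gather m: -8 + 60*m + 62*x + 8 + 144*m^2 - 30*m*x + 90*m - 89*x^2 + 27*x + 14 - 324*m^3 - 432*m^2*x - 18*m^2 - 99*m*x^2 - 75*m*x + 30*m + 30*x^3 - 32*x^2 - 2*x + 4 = -324*m^3 + m^2*(126 - 432*x) + m*(-99*x^2 - 105*x + 180) + 30*x^3 - 121*x^2 + 87*x + 18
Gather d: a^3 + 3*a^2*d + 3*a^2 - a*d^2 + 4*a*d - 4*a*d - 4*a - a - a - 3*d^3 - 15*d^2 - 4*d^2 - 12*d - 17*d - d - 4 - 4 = a^3 + 3*a^2 - 6*a - 3*d^3 + d^2*(-a - 19) + d*(3*a^2 - 30) - 8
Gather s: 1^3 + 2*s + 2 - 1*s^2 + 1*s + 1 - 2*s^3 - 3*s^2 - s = -2*s^3 - 4*s^2 + 2*s + 4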